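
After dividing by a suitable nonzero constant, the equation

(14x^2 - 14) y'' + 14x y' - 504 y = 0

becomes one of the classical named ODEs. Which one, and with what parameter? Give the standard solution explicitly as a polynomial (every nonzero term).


All three coefficients share the factor -14; dividing through by -14 gives  (1 - x^2) y'' - x y' + 36 y = 0.
This matches the Chebyshev equation (1 - x^2) y'' - x y' + n^2 y = 0 (note the -x y' term, not -2x y') with n^2 = 36, so n = 6; the polynomial solution is T_6(x).
With y = sum_k a_k x^k, matching x^k gives (k+2)(k+1) a_{k+2} = (k^2 - n^2) a_k = (k - 6)(k + 6) a_k. The right side vanishes at k = 6, so the series with the parity of 6 terminates at degree 6.
Standard normalization: leading coefficient of T_n is 2^(n-1), so a_6 = 2^5 = 32. Work downward with a_k = (k+1)(k+2) a_{k+2} / ((k - 6)(k + 6)):
  a_4 = (5)(6)(32) / ((4 - 6)(4 + 6)) = 960/(-20) = -48
  a_2 = (3)(4)(-48) / ((2 - 6)(2 + 6)) = -576/(-32) = 18
  a_0 = (1)(2)(18) / ((0 - 6)(0 + 6)) = 36/(-36) = -1
Hence T_6(x) = 32 x^6 - 48 x^4 + 18 x^2 - 1.

T_6(x); series = 32 x^6 - 48 x^4 + 18 x^2 - 1


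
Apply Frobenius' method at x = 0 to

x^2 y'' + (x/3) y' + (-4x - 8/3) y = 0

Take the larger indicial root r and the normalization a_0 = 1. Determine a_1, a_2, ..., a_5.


Write in Frobenius form y'' + (p(x)/x) y' + (q(x)/x^2) y = 0:
  p(x) = 1/3,  q(x) = -4x - 8/3.
Indicial equation: r(r-1) + (1/3) r + (-8/3) = 0 -> roots r_1 = 2, r_2 = -4/3.
Take r = r_1 = 2. Let y(x) = x^r sum_{n>=0} a_n x^n with a_0 = 1.
Substitute y = x^r sum a_n x^n and match x^{r+n}. The recurrence is
  D(n) a_n - 4 a_{n-1} = 0,  where D(n) = (r+n)(r+n-1) + (1/3)(r+n) + (-8/3).
  a_n = 4 / D(n) * a_{n-1}.
Since the indicial polynomial factors as (r - r_1)(r - r_2), D(n) = (r_1 + n - r_1)(r_1 + n - r_2) = n(n + 10/3).
Evaluating step by step (a_0 = 1):
  n = 1: D(1) = 1(1 + 10/3) = 13/3; numerator = 4(1) = 4; a_1 = (4)/(13/3) = 12/13
  n = 2: D(2) = 2(2 + 10/3) = 32/3; numerator = 4(12/13) = 48/13; a_2 = (48/13)/(32/3) = 9/26
  n = 3: D(3) = 3(3 + 10/3) = 19; numerator = 4(9/26) = 18/13; a_3 = (18/13)/(19) = 18/247
  n = 4: D(4) = 4(4 + 10/3) = 88/3; numerator = 4(18/247) = 72/247; a_4 = (72/247)/(88/3) = 27/2717
  n = 5: D(5) = 5(5 + 10/3) = 125/3; numerator = 4(27/2717) = 108/2717; a_5 = (108/2717)/(125/3) = 324/339625

r = 2; a_0 = 1; a_1 = 12/13; a_2 = 9/26; a_3 = 18/247; a_4 = 27/2717; a_5 = 324/339625


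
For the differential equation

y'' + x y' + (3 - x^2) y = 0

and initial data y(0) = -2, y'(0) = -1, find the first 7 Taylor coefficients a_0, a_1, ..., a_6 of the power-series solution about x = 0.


Ansatz: y(x) = sum_{n>=0} a_n x^n, so y'(x) = sum_{n>=1} n a_n x^(n-1) and y''(x) = sum_{n>=2} n(n-1) a_n x^(n-2).
Substitute into P(x) y'' + Q(x) y' + R(x) y = 0 with P(x) = 1, Q(x) = x, R(x) = 3 - x^2, and match powers of x.
Initial conditions: a_0 = -2, a_1 = -1.
Setting the coefficient of each power of x to zero and solving order by order (substituting the coefficients already found):
  x^0: 2 a_2 + 3 a_0 = 0  ->  2 a_2 = -3 a_0 = 6  ->  a_2 = 3
  x^1: 6 a_3 + 4 a_1 = 0  ->  6 a_3 = -4 a_1 = 4  ->  a_3 = 2/3
  x^2: 12 a_4 + 5 a_2 - a_0 = 0  ->  12 a_4 = -5 a_2 + a_0 = -17  ->  a_4 = -17/12
  x^3: 20 a_5 + 6 a_3 - a_1 = 0  ->  20 a_5 = -6 a_3 + a_1 = -5  ->  a_5 = -1/4
  x^4: 30 a_6 + 7 a_4 - a_2 = 0  ->  30 a_6 = -7 a_4 + a_2 = 155/12  ->  a_6 = 31/72
Truncated series: y(x) = -2 - x + 3 x^2 + (2/3) x^3 - (17/12) x^4 - (1/4) x^5 + (31/72) x^6 + O(x^7).

a_0 = -2; a_1 = -1; a_2 = 3; a_3 = 2/3; a_4 = -17/12; a_5 = -1/4; a_6 = 31/72


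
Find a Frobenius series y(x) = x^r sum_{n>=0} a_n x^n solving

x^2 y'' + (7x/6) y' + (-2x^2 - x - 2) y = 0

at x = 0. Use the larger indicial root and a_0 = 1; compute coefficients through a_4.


Write in Frobenius form y'' + (p(x)/x) y' + (q(x)/x^2) y = 0:
  p(x) = 7/6,  q(x) = -2x^2 - x - 2.
Indicial equation: r(r-1) + (7/6) r + (-2) = 0 -> roots r_1 = 4/3, r_2 = -3/2.
Take r = r_1 = 4/3. Let y(x) = x^r sum_{n>=0} a_n x^n with a_0 = 1.
Substitute y = x^r sum a_n x^n and match x^{r+n}. The recurrence is
  D(n) a_n - 1 a_{n-1} - 2 a_{n-2} = 0,  where D(n) = (r+n)(r+n-1) + (7/6)(r+n) + (-2).
  a_n = [1 a_{n-1} + 2 a_{n-2}] / D(n).
Since the indicial polynomial factors as (r - r_1)(r - r_2), D(n) = (r_1 + n - r_1)(r_1 + n - r_2) = n(n + 17/6).
Evaluating step by step (a_0 = 1):
  n = 1: D(1) = 1(1 + 17/6) = 23/6; numerator = 1(1) = 1; a_1 = (1)/(23/6) = 6/23
  n = 2: D(2) = 2(2 + 17/6) = 29/3; numerator = 1(6/23) + 2(1) = 52/23; a_2 = (52/23)/(29/3) = 156/667
  n = 3: D(3) = 3(3 + 17/6) = 35/2; numerator = 1(156/667) + 2(6/23) = 504/667; a_3 = (504/667)/(35/2) = 144/3335
  n = 4: D(4) = 4(4 + 17/6) = 82/3; numerator = 1(144/3335) + 2(156/667) = 1704/3335; a_4 = (1704/3335)/(82/3) = 2556/136735

r = 4/3; a_0 = 1; a_1 = 6/23; a_2 = 156/667; a_3 = 144/3335; a_4 = 2556/136735


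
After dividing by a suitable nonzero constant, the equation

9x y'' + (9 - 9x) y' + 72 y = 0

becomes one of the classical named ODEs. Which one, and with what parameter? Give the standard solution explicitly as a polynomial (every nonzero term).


All three coefficients share the factor 9; dividing through by 9 gives  x y'' + (1 - x) y' + 8 y = 0.
This matches the Laguerre equation x y'' + (1 - x) y' + n y = 0 with n = 8; the polynomial solution is L_8(x).
With y = sum_k a_k x^k, matching x^k gives (k+1)k a_{k+1} + (k+1) a_{k+1} - k a_k + n a_k = 0, i.e. (k+1)^2 a_{k+1} = (k - n) a_k = (k - 8) a_k. The right side vanishes at k = 8, so the series terminates at degree 8.
Standard normalization L_n(0) = 1 gives a_0 = 1. Work upward with a_{k+1} = (k - 8) a_k / (k+1)^2:
  a_1 = (0 - 8)(1) / 1^2 = -8/1 = -8
  a_2 = (1 - 8)(-8) / 2^2 = 56/4 = 14
  a_3 = (2 - 8)(14) / 3^2 = -84/9 = -28/3
  a_4 = (3 - 8)(-28/3) / 4^2 = (140/3)/16 = 35/12
  a_5 = (4 - 8)(35/12) / 5^2 = (-35/3)/25 = -7/15
  a_6 = (5 - 8)(-7/15) / 6^2 = (7/5)/36 = 7/180
  a_7 = (6 - 8)(7/180) / 7^2 = (-7/90)/49 = -1/630
  a_8 = (7 - 8)(-1/630) / 8^2 = (1/630)/64 = 1/40320
Hence L_8(x) = x^8/40320 - x^7/630 + 7 x^6/180 - 7 x^5/15 + 35 x^4/12 - 28 x^3/3 + 14 x^2 - 8 x + 1.

L_8(x); series = x^8/40320 - x^7/630 + 7 x^6/180 - 7 x^5/15 + 35 x^4/12 - 28 x^3/3 + 14 x^2 - 8 x + 1


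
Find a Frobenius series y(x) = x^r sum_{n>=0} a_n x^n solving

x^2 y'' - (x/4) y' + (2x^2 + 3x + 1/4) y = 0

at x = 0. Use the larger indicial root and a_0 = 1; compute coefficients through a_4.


Write in Frobenius form y'' + (p(x)/x) y' + (q(x)/x^2) y = 0:
  p(x) = -1/4,  q(x) = 2x^2 + 3x + 1/4.
Indicial equation: r(r-1) + (-1/4) r + (1/4) = 0 -> roots r_1 = 1, r_2 = 1/4.
Take r = r_1 = 1. Let y(x) = x^r sum_{n>=0} a_n x^n with a_0 = 1.
Substitute y = x^r sum a_n x^n and match x^{r+n}. The recurrence is
  D(n) a_n + 3 a_{n-1} + 2 a_{n-2} = 0,  where D(n) = (r+n)(r+n-1) + (-1/4)(r+n) + (1/4).
  a_n = [-3 a_{n-1} - 2 a_{n-2}] / D(n).
Since the indicial polynomial factors as (r - r_1)(r - r_2), D(n) = (r_1 + n - r_1)(r_1 + n - r_2) = n(n + 3/4).
Evaluating step by step (a_0 = 1):
  n = 1: D(1) = 1(1 + 3/4) = 7/4; numerator = -3(1) = -3; a_1 = (-3)/(7/4) = -12/7
  n = 2: D(2) = 2(2 + 3/4) = 11/2; numerator = -3(-12/7) - 2(1) = 22/7; a_2 = (22/7)/(11/2) = 4/7
  n = 3: D(3) = 3(3 + 3/4) = 45/4; numerator = -3(4/7) - 2(-12/7) = 12/7; a_3 = (12/7)/(45/4) = 16/105
  n = 4: D(4) = 4(4 + 3/4) = 19; numerator = -3(16/105) - 2(4/7) = -8/5; a_4 = (-8/5)/(19) = -8/95

r = 1; a_0 = 1; a_1 = -12/7; a_2 = 4/7; a_3 = 16/105; a_4 = -8/95


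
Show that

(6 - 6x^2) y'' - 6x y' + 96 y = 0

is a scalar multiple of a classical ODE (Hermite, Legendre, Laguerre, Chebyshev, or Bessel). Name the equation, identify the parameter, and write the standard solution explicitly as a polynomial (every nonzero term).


All three coefficients share the factor 6; dividing through by 6 gives  (1 - x^2) y'' - x y' + 16 y = 0.
This matches the Chebyshev equation (1 - x^2) y'' - x y' + n^2 y = 0 (note the -x y' term, not -2x y') with n^2 = 16, so n = 4; the polynomial solution is T_4(x).
With y = sum_k a_k x^k, matching x^k gives (k+2)(k+1) a_{k+2} = (k^2 - n^2) a_k = (k - 4)(k + 4) a_k. The right side vanishes at k = 4, so the series with the parity of 4 terminates at degree 4.
Standard normalization: leading coefficient of T_n is 2^(n-1), so a_4 = 2^3 = 8. Work downward with a_k = (k+1)(k+2) a_{k+2} / ((k - 4)(k + 4)):
  a_2 = (3)(4)(8) / ((2 - 4)(2 + 4)) = 96/(-12) = -8
  a_0 = (1)(2)(-8) / ((0 - 4)(0 + 4)) = -16/(-16) = 1
Hence T_4(x) = 8 x^4 - 8 x^2 + 1.

T_4(x); series = 8 x^4 - 8 x^2 + 1


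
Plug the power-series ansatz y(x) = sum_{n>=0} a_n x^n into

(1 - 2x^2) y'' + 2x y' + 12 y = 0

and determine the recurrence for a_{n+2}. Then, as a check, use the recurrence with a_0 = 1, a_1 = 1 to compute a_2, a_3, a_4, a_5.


Substitute y = sum_n a_n x^n.
(1 - 2 x^2) y'' contributes (n+2)(n+1) a_{n+2} - 2 n(n-1) a_n at x^n.
2 x y'(x) contributes 2 n a_n at x^n.
12 y(x) contributes 12 a_n at x^n.
Matching x^n: (n+2)(n+1) a_{n+2} + (-2 n(n-1) + 2 n + 12) a_n = 0.
Thus a_{n+2} = (2 n(n-1) - 2 n - 12) / ((n+1)(n+2)) * a_n.

Check with a_0 = 1, a_1 = 1 (apply the recurrence for n = 0, 1, 2, 3): a_0 = 1, a_1 = 1, a_2 = -6, a_3 = -7/3, a_4 = 6, a_5 = 7/10.

a_(n+2) = (2 n(n-1) - 2 n - 12) / ((n+1)(n+2)) * a_n; check: a_0 = 1, a_1 = 1, a_2 = -6, a_3 = -7/3, a_4 = 6, a_5 = 7/10


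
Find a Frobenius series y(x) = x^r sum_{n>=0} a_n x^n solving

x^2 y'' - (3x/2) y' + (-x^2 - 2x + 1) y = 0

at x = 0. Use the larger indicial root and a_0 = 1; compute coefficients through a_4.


Write in Frobenius form y'' + (p(x)/x) y' + (q(x)/x^2) y = 0:
  p(x) = -3/2,  q(x) = -x^2 - 2x + 1.
Indicial equation: r(r-1) + (-3/2) r + (1) = 0 -> roots r_1 = 2, r_2 = 1/2.
Take r = r_1 = 2. Let y(x) = x^r sum_{n>=0} a_n x^n with a_0 = 1.
Substitute y = x^r sum a_n x^n and match x^{r+n}. The recurrence is
  D(n) a_n - 2 a_{n-1} - 1 a_{n-2} = 0,  where D(n) = (r+n)(r+n-1) + (-3/2)(r+n) + (1).
  a_n = [2 a_{n-1} + 1 a_{n-2}] / D(n).
Since the indicial polynomial factors as (r - r_1)(r - r_2), D(n) = (r_1 + n - r_1)(r_1 + n - r_2) = n(n + 3/2).
Evaluating step by step (a_0 = 1):
  n = 1: D(1) = 1(1 + 3/2) = 5/2; numerator = 2(1) = 2; a_1 = (2)/(5/2) = 4/5
  n = 2: D(2) = 2(2 + 3/2) = 7; numerator = 2(4/5) + 1(1) = 13/5; a_2 = (13/5)/(7) = 13/35
  n = 3: D(3) = 3(3 + 3/2) = 27/2; numerator = 2(13/35) + 1(4/5) = 54/35; a_3 = (54/35)/(27/2) = 4/35
  n = 4: D(4) = 4(4 + 3/2) = 22; numerator = 2(4/35) + 1(13/35) = 3/5; a_4 = (3/5)/(22) = 3/110

r = 2; a_0 = 1; a_1 = 4/5; a_2 = 13/35; a_3 = 4/35; a_4 = 3/110


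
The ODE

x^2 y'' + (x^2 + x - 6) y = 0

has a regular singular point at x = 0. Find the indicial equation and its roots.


Divide by x^2 to reach normal form y'' + P_1(x) y' + P_2(x) y = 0 with P_1(x) = 0 and P_2(x) = 1 + 1/x - 6/x^2.
x = 0 is a singular point because the y-coefficient 1 + 1/x - 6/x^2 has a pole at x = 0.
It is a regular singular point because x P_1(x) = p(x) = 0 and x^2 P_2(x) = q(x) = x^2 + x - 6 are polynomials, hence analytic at x = 0.
p(0) = 0,  q(0) = -6.
Indicial equation: r(r-1) + p(0) r + q(0) = 0, i.e. r^2 + (p(0) - 1) r + q(0) = 0, i.e. r^2 - 1 r - 6 = 0.
Discriminant: (-1)^2 - 4(-6) = 25, so r = (1 ± 5)/2.
Solving: r_1 = 3, r_2 = -2.

indicial: r^2 - 1 r - 6 = 0; roots r_1 = 3, r_2 = -2


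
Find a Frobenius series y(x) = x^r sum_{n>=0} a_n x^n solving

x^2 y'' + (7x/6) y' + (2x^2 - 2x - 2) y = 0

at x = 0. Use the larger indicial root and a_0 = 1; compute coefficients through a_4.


Write in Frobenius form y'' + (p(x)/x) y' + (q(x)/x^2) y = 0:
  p(x) = 7/6,  q(x) = 2x^2 - 2x - 2.
Indicial equation: r(r-1) + (7/6) r + (-2) = 0 -> roots r_1 = 4/3, r_2 = -3/2.
Take r = r_1 = 4/3. Let y(x) = x^r sum_{n>=0} a_n x^n with a_0 = 1.
Substitute y = x^r sum a_n x^n and match x^{r+n}. The recurrence is
  D(n) a_n - 2 a_{n-1} + 2 a_{n-2} = 0,  where D(n) = (r+n)(r+n-1) + (7/6)(r+n) + (-2).
  a_n = [2 a_{n-1} - 2 a_{n-2}] / D(n).
Since the indicial polynomial factors as (r - r_1)(r - r_2), D(n) = (r_1 + n - r_1)(r_1 + n - r_2) = n(n + 17/6).
Evaluating step by step (a_0 = 1):
  n = 1: D(1) = 1(1 + 17/6) = 23/6; numerator = 2(1) = 2; a_1 = (2)/(23/6) = 12/23
  n = 2: D(2) = 2(2 + 17/6) = 29/3; numerator = 2(12/23) - 2(1) = -22/23; a_2 = (-22/23)/(29/3) = -66/667
  n = 3: D(3) = 3(3 + 17/6) = 35/2; numerator = 2(-66/667) - 2(12/23) = -36/29; a_3 = (-36/29)/(35/2) = -72/1015
  n = 4: D(4) = 4(4 + 17/6) = 82/3; numerator = 2(-72/1015) - 2(-66/667) = 1308/23345; a_4 = (1308/23345)/(82/3) = 1962/957145

r = 4/3; a_0 = 1; a_1 = 12/23; a_2 = -66/667; a_3 = -72/1015; a_4 = 1962/957145


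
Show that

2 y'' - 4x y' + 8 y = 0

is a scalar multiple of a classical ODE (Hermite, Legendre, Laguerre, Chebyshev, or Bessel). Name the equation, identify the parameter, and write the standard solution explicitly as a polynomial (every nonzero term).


All three coefficients share the factor 2; dividing through by 2 gives  y'' - 2x y' + 4 y = 0.
This matches the Hermite equation y'' - 2x y' + 2n y = 0 with 2n = 4, so n = 2; the polynomial solution is H_2(x).
With y = sum_k a_k x^k, matching x^k gives (k+2)(k+1) a_{k+2} = 2(k - n) a_k = 2(k - 2) a_k. The right side vanishes at k = 2, so the series with the parity of 2 terminates at degree 2.
Standard normalization: leading coefficient of H_n is 2^n, so a_2 = 2^2 = 4. Work downward with a_k = (k+1)(k+2) a_{k+2} / (2(k - n)):
  a_0 = (1)(2)(4) / (2(0 - 2)) = 8/(-4) = -2
Hence H_2(x) = 4 x^2 - 2.

H_2(x); series = 4 x^2 - 2


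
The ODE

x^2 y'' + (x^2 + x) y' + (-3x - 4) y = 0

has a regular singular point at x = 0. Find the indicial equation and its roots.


Divide by x^2 to reach normal form y'' + P_1(x) y' + P_2(x) y = 0 with P_1(x) = 1 + 1/x and P_2(x) = -3/x - 4/x^2.
x = 0 is a singular point because the y'-coefficient 1 + 1/x has a pole at x = 0 and the y-coefficient -3/x - 4/x^2 has a pole at x = 0.
It is a regular singular point because x P_1(x) = p(x) = x + 1 and x^2 P_2(x) = q(x) = -3x - 4 are polynomials, hence analytic at x = 0.
p(0) = 1,  q(0) = -4.
Indicial equation: r(r-1) + p(0) r + q(0) = 0, i.e. r^2 + (p(0) - 1) r + q(0) = 0, i.e. r^2 - 4 = 0.
Discriminant: (0)^2 - 4(-4) = 16, so r = (0 ± 4)/2.
Solving: r_1 = 2, r_2 = -2.

indicial: r^2 - 4 = 0; roots r_1 = 2, r_2 = -2


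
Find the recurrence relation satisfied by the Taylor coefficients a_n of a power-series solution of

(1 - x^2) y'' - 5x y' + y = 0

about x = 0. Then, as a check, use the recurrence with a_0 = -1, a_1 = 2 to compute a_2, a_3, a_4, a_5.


Substitute y = sum_n a_n x^n.
(1 - 1 x^2) y'' contributes (n+2)(n+1) a_{n+2} - n(n-1) a_n at x^n.
-5 x y'(x) contributes -5 n a_n at x^n.
y(x) contributes 1 a_n at x^n.
Matching x^n: (n+2)(n+1) a_{n+2} + (-n(n-1) - 5 n + 1) a_n = 0.
Thus a_{n+2} = (n(n-1) + 5 n - 1) / ((n+1)(n+2)) * a_n.

Check with a_0 = -1, a_1 = 2 (apply the recurrence for n = 0, 1, 2, 3): a_0 = -1, a_1 = 2, a_2 = 1/2, a_3 = 4/3, a_4 = 11/24, a_5 = 4/3.

a_(n+2) = (n(n-1) + 5 n - 1) / ((n+1)(n+2)) * a_n; check: a_0 = -1, a_1 = 2, a_2 = 1/2, a_3 = 4/3, a_4 = 11/24, a_5 = 4/3


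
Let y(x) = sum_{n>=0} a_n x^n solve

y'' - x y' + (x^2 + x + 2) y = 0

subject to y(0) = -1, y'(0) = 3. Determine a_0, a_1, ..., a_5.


Ansatz: y(x) = sum_{n>=0} a_n x^n, so y'(x) = sum_{n>=1} n a_n x^(n-1) and y''(x) = sum_{n>=2} n(n-1) a_n x^(n-2).
Substitute into P(x) y'' + Q(x) y' + R(x) y = 0 with P(x) = 1, Q(x) = -x, R(x) = x^2 + x + 2, and match powers of x.
Initial conditions: a_0 = -1, a_1 = 3.
Setting the coefficient of each power of x to zero and solving order by order (substituting the coefficients already found):
  x^0: 2 a_2 + 2 a_0 = 0  ->  2 a_2 = -2 a_0 = 2  ->  a_2 = 1
  x^1: 6 a_3 + a_1 + a_0 = 0  ->  6 a_3 = -a_1 - a_0 = -2  ->  a_3 = -1/3
  x^2: 12 a_4 + a_1 + a_0 = 0  ->  12 a_4 = -a_1 - a_0 = -2  ->  a_4 = -1/6
  x^3: 20 a_5 - a_3 + a_2 + a_1 = 0  ->  20 a_5 = a_3 - a_2 - a_1 = -13/3  ->  a_5 = -13/60
Truncated series: y(x) = -1 + 3 x + x^2 - (1/3) x^3 - (1/6) x^4 - (13/60) x^5 + O(x^6).

a_0 = -1; a_1 = 3; a_2 = 1; a_3 = -1/3; a_4 = -1/6; a_5 = -13/60


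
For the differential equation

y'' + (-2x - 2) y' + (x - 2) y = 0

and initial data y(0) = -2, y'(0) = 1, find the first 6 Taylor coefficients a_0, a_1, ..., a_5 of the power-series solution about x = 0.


Ansatz: y(x) = sum_{n>=0} a_n x^n, so y'(x) = sum_{n>=1} n a_n x^(n-1) and y''(x) = sum_{n>=2} n(n-1) a_n x^(n-2).
Substitute into P(x) y'' + Q(x) y' + R(x) y = 0 with P(x) = 1, Q(x) = -2x - 2, R(x) = x - 2, and match powers of x.
Initial conditions: a_0 = -2, a_1 = 1.
Setting the coefficient of each power of x to zero and solving order by order (substituting the coefficients already found):
  x^0: 2 a_2 - 2 a_1 - 2 a_0 = 0  ->  2 a_2 = 2 a_1 + 2 a_0 = -2  ->  a_2 = -1
  x^1: 6 a_3 - 4 a_2 - 4 a_1 + a_0 = 0  ->  6 a_3 = 4 a_2 + 4 a_1 - a_0 = 2  ->  a_3 = 1/3
  x^2: 12 a_4 - 6 a_3 - 6 a_2 + a_1 = 0  ->  12 a_4 = 6 a_3 + 6 a_2 - a_1 = -5  ->  a_4 = -5/12
  x^3: 20 a_5 - 8 a_4 - 8 a_3 + a_2 = 0  ->  20 a_5 = 8 a_4 + 8 a_3 - a_2 = 1/3  ->  a_5 = 1/60
Truncated series: y(x) = -2 + x - x^2 + (1/3) x^3 - (5/12) x^4 + (1/60) x^5 + O(x^6).

a_0 = -2; a_1 = 1; a_2 = -1; a_3 = 1/3; a_4 = -5/12; a_5 = 1/60


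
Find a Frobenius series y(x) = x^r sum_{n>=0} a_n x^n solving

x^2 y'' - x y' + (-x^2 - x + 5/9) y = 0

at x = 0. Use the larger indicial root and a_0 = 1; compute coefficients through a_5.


Write in Frobenius form y'' + (p(x)/x) y' + (q(x)/x^2) y = 0:
  p(x) = -1,  q(x) = -x^2 - x + 5/9.
Indicial equation: r(r-1) + (-1) r + (5/9) = 0 -> roots r_1 = 5/3, r_2 = 1/3.
Take r = r_1 = 5/3. Let y(x) = x^r sum_{n>=0} a_n x^n with a_0 = 1.
Substitute y = x^r sum a_n x^n and match x^{r+n}. The recurrence is
  D(n) a_n - 1 a_{n-1} - 1 a_{n-2} = 0,  where D(n) = (r+n)(r+n-1) + (-1)(r+n) + (5/9).
  a_n = [1 a_{n-1} + 1 a_{n-2}] / D(n).
Since the indicial polynomial factors as (r - r_1)(r - r_2), D(n) = (r_1 + n - r_1)(r_1 + n - r_2) = n(n + 4/3).
Evaluating step by step (a_0 = 1):
  n = 1: D(1) = 1(1 + 4/3) = 7/3; numerator = 1(1) = 1; a_1 = (1)/(7/3) = 3/7
  n = 2: D(2) = 2(2 + 4/3) = 20/3; numerator = 1(3/7) + 1(1) = 10/7; a_2 = (10/7)/(20/3) = 3/14
  n = 3: D(3) = 3(3 + 4/3) = 13; numerator = 1(3/14) + 1(3/7) = 9/14; a_3 = (9/14)/(13) = 9/182
  n = 4: D(4) = 4(4 + 4/3) = 64/3; numerator = 1(9/182) + 1(3/14) = 24/91; a_4 = (24/91)/(64/3) = 9/728
  n = 5: D(5) = 5(5 + 4/3) = 95/3; numerator = 1(9/728) + 1(9/182) = 45/728; a_5 = (45/728)/(95/3) = 27/13832

r = 5/3; a_0 = 1; a_1 = 3/7; a_2 = 3/14; a_3 = 9/182; a_4 = 9/728; a_5 = 27/13832


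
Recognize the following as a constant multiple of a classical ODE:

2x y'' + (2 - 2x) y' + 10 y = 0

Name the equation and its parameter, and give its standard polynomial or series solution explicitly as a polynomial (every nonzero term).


All three coefficients share the factor 2; dividing through by 2 gives  x y'' + (1 - x) y' + 5 y = 0.
This matches the Laguerre equation x y'' + (1 - x) y' + n y = 0 with n = 5; the polynomial solution is L_5(x).
With y = sum_k a_k x^k, matching x^k gives (k+1)k a_{k+1} + (k+1) a_{k+1} - k a_k + n a_k = 0, i.e. (k+1)^2 a_{k+1} = (k - n) a_k = (k - 5) a_k. The right side vanishes at k = 5, so the series terminates at degree 5.
Standard normalization L_n(0) = 1 gives a_0 = 1. Work upward with a_{k+1} = (k - 5) a_k / (k+1)^2:
  a_1 = (0 - 5)(1) / 1^2 = -5/1 = -5
  a_2 = (1 - 5)(-5) / 2^2 = 20/4 = 5
  a_3 = (2 - 5)(5) / 3^2 = -15/9 = -5/3
  a_4 = (3 - 5)(-5/3) / 4^2 = (10/3)/16 = 5/24
  a_5 = (4 - 5)(5/24) / 5^2 = (-5/24)/25 = -1/120
Hence L_5(x) = -x^5/120 + 5 x^4/24 - 5 x^3/3 + 5 x^2 - 5 x + 1.

L_5(x); series = -x^5/120 + 5 x^4/24 - 5 x^3/3 + 5 x^2 - 5 x + 1


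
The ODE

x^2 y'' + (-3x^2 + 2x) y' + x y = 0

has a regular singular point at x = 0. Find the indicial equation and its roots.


Divide by x^2 to reach normal form y'' + P_1(x) y' + P_2(x) y = 0 with P_1(x) = -3 + 2/x and P_2(x) = 1/x.
x = 0 is a singular point because the y'-coefficient -3 + 2/x has a pole at x = 0 and the y-coefficient 1/x has a pole at x = 0.
It is a regular singular point because x P_1(x) = p(x) = 2 - 3x and x^2 P_2(x) = q(x) = x are polynomials, hence analytic at x = 0.
p(0) = 2,  q(0) = 0.
Indicial equation: r(r-1) + p(0) r + q(0) = 0, i.e. r^2 + (p(0) - 1) r + q(0) = 0, i.e. r^2 + 1 r = 0.
Discriminant: (1)^2 - 4(0) = 1, so r = (-1 ± 1)/2.
Solving: r_1 = 0, r_2 = -1.

indicial: r^2 + 1 r = 0; roots r_1 = 0, r_2 = -1


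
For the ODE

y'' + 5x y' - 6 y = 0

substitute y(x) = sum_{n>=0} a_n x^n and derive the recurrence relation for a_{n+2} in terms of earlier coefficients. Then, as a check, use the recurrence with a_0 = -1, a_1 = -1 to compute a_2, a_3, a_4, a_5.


Substitute y = sum_n a_n x^n.
y''(x) has coefficient (n+2)(n+1) a_{n+2} at x^n;
5 x y'(x) has coefficient 5 n a_n at x^n (shift);
-6 y(x) has coefficient -6 a_n at x^n.
Matching x^n: (n+2)(n+1) a_{n+2} + (5n - 6) a_n = 0.
Thus a_{n+2} = (-5n + 6) / ((n+1)(n+2)) * a_n.

Check with a_0 = -1, a_1 = -1 (apply the recurrence for n = 0, 1, 2, 3): a_0 = -1, a_1 = -1, a_2 = -3, a_3 = -1/6, a_4 = 1, a_5 = 3/40.

a_(n+2) = (-5n + 6) / ((n+1)(n+2)) * a_n; check: a_0 = -1, a_1 = -1, a_2 = -3, a_3 = -1/6, a_4 = 1, a_5 = 3/40


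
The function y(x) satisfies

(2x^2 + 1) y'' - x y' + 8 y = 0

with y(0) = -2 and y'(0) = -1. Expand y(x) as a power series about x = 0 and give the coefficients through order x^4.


Ansatz: y(x) = sum_{n>=0} a_n x^n, so y'(x) = sum_{n>=1} n a_n x^(n-1) and y''(x) = sum_{n>=2} n(n-1) a_n x^(n-2).
Substitute into P(x) y'' + Q(x) y' + R(x) y = 0 with P(x) = 2x^2 + 1, Q(x) = -x, R(x) = 8, and match powers of x.
Initial conditions: a_0 = -2, a_1 = -1.
Setting the coefficient of each power of x to zero and solving order by order (substituting the coefficients already found):
  x^0: 2 a_2 + 8 a_0 = 0  ->  2 a_2 = -8 a_0 = 16  ->  a_2 = 8
  x^1: 6 a_3 + 7 a_1 = 0  ->  6 a_3 = -7 a_1 = 7  ->  a_3 = 7/6
  x^2: 12 a_4 + 10 a_2 = 0  ->  12 a_4 = -10 a_2 = -80  ->  a_4 = -20/3
Truncated series: y(x) = -2 - x + 8 x^2 + (7/6) x^3 - (20/3) x^4 + O(x^5).

a_0 = -2; a_1 = -1; a_2 = 8; a_3 = 7/6; a_4 = -20/3


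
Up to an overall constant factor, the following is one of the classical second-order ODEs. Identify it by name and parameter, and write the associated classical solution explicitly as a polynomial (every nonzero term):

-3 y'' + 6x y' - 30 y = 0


All three coefficients share the factor -3; dividing through by -3 gives  y'' - 2x y' + 10 y = 0.
This matches the Hermite equation y'' - 2x y' + 2n y = 0 with 2n = 10, so n = 5; the polynomial solution is H_5(x).
With y = sum_k a_k x^k, matching x^k gives (k+2)(k+1) a_{k+2} = 2(k - n) a_k = 2(k - 5) a_k. The right side vanishes at k = 5, so the series with the parity of 5 terminates at degree 5.
Standard normalization: leading coefficient of H_n is 2^n, so a_5 = 2^5 = 32. Work downward with a_k = (k+1)(k+2) a_{k+2} / (2(k - n)):
  a_3 = (4)(5)(32) / (2(3 - 5)) = 640/(-4) = -160
  a_1 = (2)(3)(-160) / (2(1 - 5)) = -960/(-8) = 120
Hence H_5(x) = 32 x^5 - 160 x^3 + 120 x.

H_5(x); series = 32 x^5 - 160 x^3 + 120 x


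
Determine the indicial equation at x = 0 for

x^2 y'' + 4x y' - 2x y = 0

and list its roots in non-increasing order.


Divide by x^2 to reach normal form y'' + P_1(x) y' + P_2(x) y = 0 with P_1(x) = 4/x and P_2(x) = -2/x.
x = 0 is a singular point because the y'-coefficient 4/x has a pole at x = 0 and the y-coefficient -2/x has a pole at x = 0.
It is a regular singular point because x P_1(x) = p(x) = 4 and x^2 P_2(x) = q(x) = -2x are polynomials, hence analytic at x = 0.
p(0) = 4,  q(0) = 0.
Indicial equation: r(r-1) + p(0) r + q(0) = 0, i.e. r^2 + (p(0) - 1) r + q(0) = 0, i.e. r^2 + 3 r = 0.
Discriminant: (3)^2 - 4(0) = 9, so r = (-3 ± 3)/2.
Solving: r_1 = 0, r_2 = -3.

indicial: r^2 + 3 r = 0; roots r_1 = 0, r_2 = -3


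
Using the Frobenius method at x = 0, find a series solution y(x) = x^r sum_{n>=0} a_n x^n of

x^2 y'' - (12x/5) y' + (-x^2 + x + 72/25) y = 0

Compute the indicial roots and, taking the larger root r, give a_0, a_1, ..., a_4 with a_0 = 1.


Write in Frobenius form y'' + (p(x)/x) y' + (q(x)/x^2) y = 0:
  p(x) = -12/5,  q(x) = -x^2 + x + 72/25.
Indicial equation: r(r-1) + (-12/5) r + (72/25) = 0 -> roots r_1 = 9/5, r_2 = 8/5.
Take r = r_1 = 9/5. Let y(x) = x^r sum_{n>=0} a_n x^n with a_0 = 1.
Substitute y = x^r sum a_n x^n and match x^{r+n}. The recurrence is
  D(n) a_n + 1 a_{n-1} - 1 a_{n-2} = 0,  where D(n) = (r+n)(r+n-1) + (-12/5)(r+n) + (72/25).
  a_n = [-1 a_{n-1} + 1 a_{n-2}] / D(n).
Since the indicial polynomial factors as (r - r_1)(r - r_2), D(n) = (r_1 + n - r_1)(r_1 + n - r_2) = n(n + 1/5).
Evaluating step by step (a_0 = 1):
  n = 1: D(1) = 1(1 + 1/5) = 6/5; numerator = -1(1) = -1; a_1 = (-1)/(6/5) = -5/6
  n = 2: D(2) = 2(2 + 1/5) = 22/5; numerator = -1(-5/6) + 1(1) = 11/6; a_2 = (11/6)/(22/5) = 5/12
  n = 3: D(3) = 3(3 + 1/5) = 48/5; numerator = -1(5/12) + 1(-5/6) = -5/4; a_3 = (-5/4)/(48/5) = -25/192
  n = 4: D(4) = 4(4 + 1/5) = 84/5; numerator = -1(-25/192) + 1(5/12) = 35/64; a_4 = (35/64)/(84/5) = 25/768

r = 9/5; a_0 = 1; a_1 = -5/6; a_2 = 5/12; a_3 = -25/192; a_4 = 25/768


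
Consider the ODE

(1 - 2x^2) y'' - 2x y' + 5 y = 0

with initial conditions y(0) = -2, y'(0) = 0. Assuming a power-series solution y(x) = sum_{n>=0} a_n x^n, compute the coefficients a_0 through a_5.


Ansatz: y(x) = sum_{n>=0} a_n x^n, so y'(x) = sum_{n>=1} n a_n x^(n-1) and y''(x) = sum_{n>=2} n(n-1) a_n x^(n-2).
Substitute into P(x) y'' + Q(x) y' + R(x) y = 0 with P(x) = 1 - 2x^2, Q(x) = -2x, R(x) = 5, and match powers of x.
Initial conditions: a_0 = -2, a_1 = 0.
Setting the coefficient of each power of x to zero and solving order by order (substituting the coefficients already found):
  x^0: 2 a_2 + 5 a_0 = 0  ->  2 a_2 = -5 a_0 = 10  ->  a_2 = 5
  x^1: 6 a_3 + 3 a_1 = 0  ->  6 a_3 = -3 a_1 = 0  ->  a_3 = 0
  x^2: 12 a_4 - 3 a_2 = 0  ->  12 a_4 = 3 a_2 = 15  ->  a_4 = 5/4
  x^3: 20 a_5 - 13 a_3 = 0  ->  20 a_5 = 13 a_3 = 0  ->  a_5 = 0
Truncated series: y(x) = -2 + 5 x^2 + (5/4) x^4 + O(x^6).

a_0 = -2; a_1 = 0; a_2 = 5; a_3 = 0; a_4 = 5/4; a_5 = 0


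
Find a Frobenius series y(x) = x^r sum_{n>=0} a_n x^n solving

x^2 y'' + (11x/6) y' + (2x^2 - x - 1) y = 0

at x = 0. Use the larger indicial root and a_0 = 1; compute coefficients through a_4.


Write in Frobenius form y'' + (p(x)/x) y' + (q(x)/x^2) y = 0:
  p(x) = 11/6,  q(x) = 2x^2 - x - 1.
Indicial equation: r(r-1) + (11/6) r + (-1) = 0 -> roots r_1 = 2/3, r_2 = -3/2.
Take r = r_1 = 2/3. Let y(x) = x^r sum_{n>=0} a_n x^n with a_0 = 1.
Substitute y = x^r sum a_n x^n and match x^{r+n}. The recurrence is
  D(n) a_n - 1 a_{n-1} + 2 a_{n-2} = 0,  where D(n) = (r+n)(r+n-1) + (11/6)(r+n) + (-1).
  a_n = [1 a_{n-1} - 2 a_{n-2}] / D(n).
Since the indicial polynomial factors as (r - r_1)(r - r_2), D(n) = (r_1 + n - r_1)(r_1 + n - r_2) = n(n + 13/6).
Evaluating step by step (a_0 = 1):
  n = 1: D(1) = 1(1 + 13/6) = 19/6; numerator = 1(1) = 1; a_1 = (1)/(19/6) = 6/19
  n = 2: D(2) = 2(2 + 13/6) = 25/3; numerator = 1(6/19) - 2(1) = -32/19; a_2 = (-32/19)/(25/3) = -96/475
  n = 3: D(3) = 3(3 + 13/6) = 31/2; numerator = 1(-96/475) - 2(6/19) = -396/475; a_3 = (-396/475)/(31/2) = -792/14725
  n = 4: D(4) = 4(4 + 13/6) = 74/3; numerator = 1(-792/14725) - 2(-96/475) = 1032/2945; a_4 = (1032/2945)/(74/3) = 1548/108965

r = 2/3; a_0 = 1; a_1 = 6/19; a_2 = -96/475; a_3 = -792/14725; a_4 = 1548/108965


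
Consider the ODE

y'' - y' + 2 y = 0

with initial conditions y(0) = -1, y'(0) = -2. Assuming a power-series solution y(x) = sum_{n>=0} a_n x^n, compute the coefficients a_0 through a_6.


Ansatz: y(x) = sum_{n>=0} a_n x^n, so y'(x) = sum_{n>=1} n a_n x^(n-1) and y''(x) = sum_{n>=2} n(n-1) a_n x^(n-2).
Substitute into P(x) y'' + Q(x) y' + R(x) y = 0 with P(x) = 1, Q(x) = -1, R(x) = 2, and match powers of x.
Initial conditions: a_0 = -1, a_1 = -2.
Setting the coefficient of each power of x to zero and solving order by order (substituting the coefficients already found):
  x^0: 2 a_2 - a_1 + 2 a_0 = 0  ->  2 a_2 = a_1 - 2 a_0 = 0  ->  a_2 = 0
  x^1: 6 a_3 - 2 a_2 + 2 a_1 = 0  ->  6 a_3 = 2 a_2 - 2 a_1 = 4  ->  a_3 = 2/3
  x^2: 12 a_4 - 3 a_3 + 2 a_2 = 0  ->  12 a_4 = 3 a_3 - 2 a_2 = 2  ->  a_4 = 1/6
  x^3: 20 a_5 - 4 a_4 + 2 a_3 = 0  ->  20 a_5 = 4 a_4 - 2 a_3 = -2/3  ->  a_5 = -1/30
  x^4: 30 a_6 - 5 a_5 + 2 a_4 = 0  ->  30 a_6 = 5 a_5 - 2 a_4 = -1/2  ->  a_6 = -1/60
Truncated series: y(x) = -1 - 2 x + (2/3) x^3 + (1/6) x^4 - (1/30) x^5 - (1/60) x^6 + O(x^7).

a_0 = -1; a_1 = -2; a_2 = 0; a_3 = 2/3; a_4 = 1/6; a_5 = -1/30; a_6 = -1/60


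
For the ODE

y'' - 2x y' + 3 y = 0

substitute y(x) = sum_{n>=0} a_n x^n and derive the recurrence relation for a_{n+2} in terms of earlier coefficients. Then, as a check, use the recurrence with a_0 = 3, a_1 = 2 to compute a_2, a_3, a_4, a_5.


Substitute y = sum_n a_n x^n.
y''(x) has coefficient (n+2)(n+1) a_{n+2} at x^n;
-2 x y'(x) has coefficient -2 n a_n at x^n (shift);
3 y(x) has coefficient 3 a_n at x^n.
Matching x^n: (n+2)(n+1) a_{n+2} + (-2n + 3) a_n = 0.
Thus a_{n+2} = (2n - 3) / ((n+1)(n+2)) * a_n.

Check with a_0 = 3, a_1 = 2 (apply the recurrence for n = 0, 1, 2, 3): a_0 = 3, a_1 = 2, a_2 = -9/2, a_3 = -1/3, a_4 = -3/8, a_5 = -1/20.

a_(n+2) = (2n - 3) / ((n+1)(n+2)) * a_n; check: a_0 = 3, a_1 = 2, a_2 = -9/2, a_3 = -1/3, a_4 = -3/8, a_5 = -1/20


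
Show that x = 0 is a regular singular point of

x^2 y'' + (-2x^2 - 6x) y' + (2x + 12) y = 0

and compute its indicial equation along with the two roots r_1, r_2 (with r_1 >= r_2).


Divide by x^2 to reach normal form y'' + P_1(x) y' + P_2(x) y = 0 with P_1(x) = -2 - 6/x and P_2(x) = 2/x + 12/x^2.
x = 0 is a singular point because the y'-coefficient -2 - 6/x has a pole at x = 0 and the y-coefficient 2/x + 12/x^2 has a pole at x = 0.
It is a regular singular point because x P_1(x) = p(x) = -2x - 6 and x^2 P_2(x) = q(x) = 2x + 12 are polynomials, hence analytic at x = 0.
p(0) = -6,  q(0) = 12.
Indicial equation: r(r-1) + p(0) r + q(0) = 0, i.e. r^2 + (p(0) - 1) r + q(0) = 0, i.e. r^2 - 7 r + 12 = 0.
Discriminant: (-7)^2 - 4(12) = 1, so r = (7 ± 1)/2.
Solving: r_1 = 4, r_2 = 3.

indicial: r^2 - 7 r + 12 = 0; roots r_1 = 4, r_2 = 3


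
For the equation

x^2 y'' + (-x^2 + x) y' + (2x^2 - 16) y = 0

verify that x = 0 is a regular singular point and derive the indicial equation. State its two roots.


Divide by x^2 to reach normal form y'' + P_1(x) y' + P_2(x) y = 0 with P_1(x) = -1 + 1/x and P_2(x) = 2 - 16/x^2.
x = 0 is a singular point because the y'-coefficient -1 + 1/x has a pole at x = 0 and the y-coefficient 2 - 16/x^2 has a pole at x = 0.
It is a regular singular point because x P_1(x) = p(x) = 1 - x and x^2 P_2(x) = q(x) = 2x^2 - 16 are polynomials, hence analytic at x = 0.
p(0) = 1,  q(0) = -16.
Indicial equation: r(r-1) + p(0) r + q(0) = 0, i.e. r^2 + (p(0) - 1) r + q(0) = 0, i.e. r^2 - 16 = 0.
Discriminant: (0)^2 - 4(-16) = 64, so r = (0 ± 8)/2.
Solving: r_1 = 4, r_2 = -4.

indicial: r^2 - 16 = 0; roots r_1 = 4, r_2 = -4


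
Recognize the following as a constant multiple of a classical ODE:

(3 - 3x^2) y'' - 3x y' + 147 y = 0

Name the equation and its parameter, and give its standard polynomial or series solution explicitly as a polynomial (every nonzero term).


All three coefficients share the factor 3; dividing through by 3 gives  (1 - x^2) y'' - x y' + 49 y = 0.
This matches the Chebyshev equation (1 - x^2) y'' - x y' + n^2 y = 0 (note the -x y' term, not -2x y') with n^2 = 49, so n = 7; the polynomial solution is T_7(x).
With y = sum_k a_k x^k, matching x^k gives (k+2)(k+1) a_{k+2} = (k^2 - n^2) a_k = (k - 7)(k + 7) a_k. The right side vanishes at k = 7, so the series with the parity of 7 terminates at degree 7.
Standard normalization: leading coefficient of T_n is 2^(n-1), so a_7 = 2^6 = 64. Work downward with a_k = (k+1)(k+2) a_{k+2} / ((k - 7)(k + 7)):
  a_5 = (6)(7)(64) / ((5 - 7)(5 + 7)) = 2688/(-24) = -112
  a_3 = (4)(5)(-112) / ((3 - 7)(3 + 7)) = -2240/(-40) = 56
  a_1 = (2)(3)(56) / ((1 - 7)(1 + 7)) = 336/(-48) = -7
Hence T_7(x) = 64 x^7 - 112 x^5 + 56 x^3 - 7 x.

T_7(x); series = 64 x^7 - 112 x^5 + 56 x^3 - 7 x


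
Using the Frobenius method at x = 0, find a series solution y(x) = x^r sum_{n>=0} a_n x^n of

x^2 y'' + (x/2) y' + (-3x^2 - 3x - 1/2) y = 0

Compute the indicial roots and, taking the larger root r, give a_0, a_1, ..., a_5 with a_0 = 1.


Write in Frobenius form y'' + (p(x)/x) y' + (q(x)/x^2) y = 0:
  p(x) = 1/2,  q(x) = -3x^2 - 3x - 1/2.
Indicial equation: r(r-1) + (1/2) r + (-1/2) = 0 -> roots r_1 = 1, r_2 = -1/2.
Take r = r_1 = 1. Let y(x) = x^r sum_{n>=0} a_n x^n with a_0 = 1.
Substitute y = x^r sum a_n x^n and match x^{r+n}. The recurrence is
  D(n) a_n - 3 a_{n-1} - 3 a_{n-2} = 0,  where D(n) = (r+n)(r+n-1) + (1/2)(r+n) + (-1/2).
  a_n = [3 a_{n-1} + 3 a_{n-2}] / D(n).
Since the indicial polynomial factors as (r - r_1)(r - r_2), D(n) = (r_1 + n - r_1)(r_1 + n - r_2) = n(n + 3/2).
Evaluating step by step (a_0 = 1):
  n = 1: D(1) = 1(1 + 3/2) = 5/2; numerator = 3(1) = 3; a_1 = (3)/(5/2) = 6/5
  n = 2: D(2) = 2(2 + 3/2) = 7; numerator = 3(6/5) + 3(1) = 33/5; a_2 = (33/5)/(7) = 33/35
  n = 3: D(3) = 3(3 + 3/2) = 27/2; numerator = 3(33/35) + 3(6/5) = 45/7; a_3 = (45/7)/(27/2) = 10/21
  n = 4: D(4) = 4(4 + 3/2) = 22; numerator = 3(10/21) + 3(33/35) = 149/35; a_4 = (149/35)/(22) = 149/770
  n = 5: D(5) = 5(5 + 3/2) = 65/2; numerator = 3(149/770) + 3(10/21) = 221/110; a_5 = (221/110)/(65/2) = 17/275

r = 1; a_0 = 1; a_1 = 6/5; a_2 = 33/35; a_3 = 10/21; a_4 = 149/770; a_5 = 17/275


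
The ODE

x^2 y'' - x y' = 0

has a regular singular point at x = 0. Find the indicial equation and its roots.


Divide by x^2 to reach normal form y'' + P_1(x) y' + P_2(x) y = 0 with P_1(x) = -1/x and P_2(x) = 0.
x = 0 is a singular point because the y'-coefficient -1/x has a pole at x = 0.
It is a regular singular point because x P_1(x) = p(x) = -1 and x^2 P_2(x) = q(x) = 0 are polynomials, hence analytic at x = 0.
p(0) = -1,  q(0) = 0.
Indicial equation: r(r-1) + p(0) r + q(0) = 0, i.e. r^2 + (p(0) - 1) r + q(0) = 0, i.e. r^2 - 2 r = 0.
Discriminant: (-2)^2 - 4(0) = 4, so r = (2 ± 2)/2.
Solving: r_1 = 2, r_2 = 0.

indicial: r^2 - 2 r = 0; roots r_1 = 2, r_2 = 0


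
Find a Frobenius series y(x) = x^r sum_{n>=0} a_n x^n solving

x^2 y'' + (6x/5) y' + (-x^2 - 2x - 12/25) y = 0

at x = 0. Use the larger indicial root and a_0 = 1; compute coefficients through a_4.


Write in Frobenius form y'' + (p(x)/x) y' + (q(x)/x^2) y = 0:
  p(x) = 6/5,  q(x) = -x^2 - 2x - 12/25.
Indicial equation: r(r-1) + (6/5) r + (-12/25) = 0 -> roots r_1 = 3/5, r_2 = -4/5.
Take r = r_1 = 3/5. Let y(x) = x^r sum_{n>=0} a_n x^n with a_0 = 1.
Substitute y = x^r sum a_n x^n and match x^{r+n}. The recurrence is
  D(n) a_n - 2 a_{n-1} - 1 a_{n-2} = 0,  where D(n) = (r+n)(r+n-1) + (6/5)(r+n) + (-12/25).
  a_n = [2 a_{n-1} + 1 a_{n-2}] / D(n).
Since the indicial polynomial factors as (r - r_1)(r - r_2), D(n) = (r_1 + n - r_1)(r_1 + n - r_2) = n(n + 7/5).
Evaluating step by step (a_0 = 1):
  n = 1: D(1) = 1(1 + 7/5) = 12/5; numerator = 2(1) = 2; a_1 = (2)/(12/5) = 5/6
  n = 2: D(2) = 2(2 + 7/5) = 34/5; numerator = 2(5/6) + 1(1) = 8/3; a_2 = (8/3)/(34/5) = 20/51
  n = 3: D(3) = 3(3 + 7/5) = 66/5; numerator = 2(20/51) + 1(5/6) = 55/34; a_3 = (55/34)/(66/5) = 25/204
  n = 4: D(4) = 4(4 + 7/5) = 108/5; numerator = 2(25/204) + 1(20/51) = 65/102; a_4 = (65/102)/(108/5) = 325/11016

r = 3/5; a_0 = 1; a_1 = 5/6; a_2 = 20/51; a_3 = 25/204; a_4 = 325/11016


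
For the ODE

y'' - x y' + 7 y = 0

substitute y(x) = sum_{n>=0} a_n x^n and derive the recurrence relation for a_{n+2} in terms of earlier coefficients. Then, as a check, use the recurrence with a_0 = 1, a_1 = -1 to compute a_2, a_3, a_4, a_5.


Substitute y = sum_n a_n x^n.
y''(x) has coefficient (n+2)(n+1) a_{n+2} at x^n;
-x y'(x) has coefficient -n a_n at x^n (shift);
7 y(x) has coefficient 7 a_n at x^n.
Matching x^n: (n+2)(n+1) a_{n+2} + (-n + 7) a_n = 0.
Thus a_{n+2} = (n - 7) / ((n+1)(n+2)) * a_n.

Check with a_0 = 1, a_1 = -1 (apply the recurrence for n = 0, 1, 2, 3): a_0 = 1, a_1 = -1, a_2 = -7/2, a_3 = 1, a_4 = 35/24, a_5 = -1/5.

a_(n+2) = (n - 7) / ((n+1)(n+2)) * a_n; check: a_0 = 1, a_1 = -1, a_2 = -7/2, a_3 = 1, a_4 = 35/24, a_5 = -1/5


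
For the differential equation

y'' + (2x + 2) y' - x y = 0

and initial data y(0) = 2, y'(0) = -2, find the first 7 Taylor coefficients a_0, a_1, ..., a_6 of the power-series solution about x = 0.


Ansatz: y(x) = sum_{n>=0} a_n x^n, so y'(x) = sum_{n>=1} n a_n x^(n-1) and y''(x) = sum_{n>=2} n(n-1) a_n x^(n-2).
Substitute into P(x) y'' + Q(x) y' + R(x) y = 0 with P(x) = 1, Q(x) = 2x + 2, R(x) = -x, and match powers of x.
Initial conditions: a_0 = 2, a_1 = -2.
Setting the coefficient of each power of x to zero and solving order by order (substituting the coefficients already found):
  x^0: 2 a_2 + 2 a_1 = 0  ->  2 a_2 = -2 a_1 = 4  ->  a_2 = 2
  x^1: 6 a_3 + 4 a_2 + 2 a_1 - a_0 = 0  ->  6 a_3 = -4 a_2 - 2 a_1 + a_0 = -2  ->  a_3 = -1/3
  x^2: 12 a_4 + 6 a_3 + 4 a_2 - a_1 = 0  ->  12 a_4 = -6 a_3 - 4 a_2 + a_1 = -8  ->  a_4 = -2/3
  x^3: 20 a_5 + 8 a_4 + 6 a_3 - a_2 = 0  ->  20 a_5 = -8 a_4 - 6 a_3 + a_2 = 28/3  ->  a_5 = 7/15
  x^4: 30 a_6 + 10 a_5 + 8 a_4 - a_3 = 0  ->  30 a_6 = -10 a_5 - 8 a_4 + a_3 = 1/3  ->  a_6 = 1/90
Truncated series: y(x) = 2 - 2 x + 2 x^2 - (1/3) x^3 - (2/3) x^4 + (7/15) x^5 + (1/90) x^6 + O(x^7).

a_0 = 2; a_1 = -2; a_2 = 2; a_3 = -1/3; a_4 = -2/3; a_5 = 7/15; a_6 = 1/90


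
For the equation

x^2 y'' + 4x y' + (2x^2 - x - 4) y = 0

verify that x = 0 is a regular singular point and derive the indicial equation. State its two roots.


Divide by x^2 to reach normal form y'' + P_1(x) y' + P_2(x) y = 0 with P_1(x) = 4/x and P_2(x) = 2 - 1/x - 4/x^2.
x = 0 is a singular point because the y'-coefficient 4/x has a pole at x = 0 and the y-coefficient 2 - 1/x - 4/x^2 has a pole at x = 0.
It is a regular singular point because x P_1(x) = p(x) = 4 and x^2 P_2(x) = q(x) = 2x^2 - x - 4 are polynomials, hence analytic at x = 0.
p(0) = 4,  q(0) = -4.
Indicial equation: r(r-1) + p(0) r + q(0) = 0, i.e. r^2 + (p(0) - 1) r + q(0) = 0, i.e. r^2 + 3 r - 4 = 0.
Discriminant: (3)^2 - 4(-4) = 25, so r = (-3 ± 5)/2.
Solving: r_1 = 1, r_2 = -4.

indicial: r^2 + 3 r - 4 = 0; roots r_1 = 1, r_2 = -4


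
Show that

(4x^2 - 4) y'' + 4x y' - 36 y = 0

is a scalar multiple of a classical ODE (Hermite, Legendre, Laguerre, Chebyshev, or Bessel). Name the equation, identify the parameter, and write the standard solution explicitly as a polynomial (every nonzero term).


All three coefficients share the factor -4; dividing through by -4 gives  (1 - x^2) y'' - x y' + 9 y = 0.
This matches the Chebyshev equation (1 - x^2) y'' - x y' + n^2 y = 0 (note the -x y' term, not -2x y') with n^2 = 9, so n = 3; the polynomial solution is T_3(x).
With y = sum_k a_k x^k, matching x^k gives (k+2)(k+1) a_{k+2} = (k^2 - n^2) a_k = (k - 3)(k + 3) a_k. The right side vanishes at k = 3, so the series with the parity of 3 terminates at degree 3.
Standard normalization: leading coefficient of T_n is 2^(n-1), so a_3 = 2^2 = 4. Work downward with a_k = (k+1)(k+2) a_{k+2} / ((k - 3)(k + 3)):
  a_1 = (2)(3)(4) / ((1 - 3)(1 + 3)) = 24/(-8) = -3
Hence T_3(x) = 4 x^3 - 3 x.

T_3(x); series = 4 x^3 - 3 x


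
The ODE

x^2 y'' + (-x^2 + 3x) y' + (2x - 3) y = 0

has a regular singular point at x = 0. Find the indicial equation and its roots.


Divide by x^2 to reach normal form y'' + P_1(x) y' + P_2(x) y = 0 with P_1(x) = -1 + 3/x and P_2(x) = 2/x - 3/x^2.
x = 0 is a singular point because the y'-coefficient -1 + 3/x has a pole at x = 0 and the y-coefficient 2/x - 3/x^2 has a pole at x = 0.
It is a regular singular point because x P_1(x) = p(x) = 3 - x and x^2 P_2(x) = q(x) = 2x - 3 are polynomials, hence analytic at x = 0.
p(0) = 3,  q(0) = -3.
Indicial equation: r(r-1) + p(0) r + q(0) = 0, i.e. r^2 + (p(0) - 1) r + q(0) = 0, i.e. r^2 + 2 r - 3 = 0.
Discriminant: (2)^2 - 4(-3) = 16, so r = (-2 ± 4)/2.
Solving: r_1 = 1, r_2 = -3.

indicial: r^2 + 2 r - 3 = 0; roots r_1 = 1, r_2 = -3


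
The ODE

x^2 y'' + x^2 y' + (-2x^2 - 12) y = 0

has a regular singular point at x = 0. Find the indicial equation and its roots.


Divide by x^2 to reach normal form y'' + P_1(x) y' + P_2(x) y = 0 with P_1(x) = 1 and P_2(x) = -2 - 12/x^2.
x = 0 is a singular point because the y-coefficient -2 - 12/x^2 has a pole at x = 0.
It is a regular singular point because x P_1(x) = p(x) = x and x^2 P_2(x) = q(x) = -2x^2 - 12 are polynomials, hence analytic at x = 0.
p(0) = 0,  q(0) = -12.
Indicial equation: r(r-1) + p(0) r + q(0) = 0, i.e. r^2 + (p(0) - 1) r + q(0) = 0, i.e. r^2 - 1 r - 12 = 0.
Discriminant: (-1)^2 - 4(-12) = 49, so r = (1 ± 7)/2.
Solving: r_1 = 4, r_2 = -3.

indicial: r^2 - 1 r - 12 = 0; roots r_1 = 4, r_2 = -3
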